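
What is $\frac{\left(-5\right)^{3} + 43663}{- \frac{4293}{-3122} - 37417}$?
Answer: $- \frac{135925636}{116811581} \approx -1.1636$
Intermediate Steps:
$\frac{\left(-5\right)^{3} + 43663}{- \frac{4293}{-3122} - 37417} = \frac{-125 + 43663}{\left(-4293\right) \left(- \frac{1}{3122}\right) - 37417} = \frac{43538}{\frac{4293}{3122} - 37417} = \frac{43538}{- \frac{116811581}{3122}} = 43538 \left(- \frac{3122}{116811581}\right) = - \frac{135925636}{116811581}$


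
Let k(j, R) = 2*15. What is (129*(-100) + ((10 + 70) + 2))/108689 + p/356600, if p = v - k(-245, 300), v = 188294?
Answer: 1986415887/4844812175 ≈ 0.41001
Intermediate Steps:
k(j, R) = 30
p = 188264 (p = 188294 - 1*30 = 188294 - 30 = 188264)
(129*(-100) + ((10 + 70) + 2))/108689 + p/356600 = (129*(-100) + ((10 + 70) + 2))/108689 + 188264/356600 = (-12900 + (80 + 2))*(1/108689) + 188264*(1/356600) = (-12900 + 82)*(1/108689) + 23533/44575 = -12818*1/108689 + 23533/44575 = -12818/108689 + 23533/44575 = 1986415887/4844812175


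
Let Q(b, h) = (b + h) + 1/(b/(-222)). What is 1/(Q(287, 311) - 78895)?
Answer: -287/22471461 ≈ -1.2772e-5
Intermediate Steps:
Q(b, h) = b + h - 222/b (Q(b, h) = (b + h) + 1/(b*(-1/222)) = (b + h) + 1/(-b/222) = (b + h) - 222/b = b + h - 222/b)
1/(Q(287, 311) - 78895) = 1/((287 + 311 - 222/287) - 78895) = 1/(171404/287 - 78895) = 1/(-22471461/287) = -287/22471461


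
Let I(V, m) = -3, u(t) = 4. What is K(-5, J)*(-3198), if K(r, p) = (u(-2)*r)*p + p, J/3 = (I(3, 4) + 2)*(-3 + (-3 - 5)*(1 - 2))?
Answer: -911430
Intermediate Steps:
J = -15 (J = 3*((-3 + 2)*(-3 + (-3 - 5)*(1 - 2))) = 3*(-(-3 - 8*(-1))) = 3*(-(-3 + 8)) = 3*(-1*5) = 3*(-5) = -15)
K(r, p) = p + 4*p*r (K(r, p) = (4*r)*p + p = 4*p*r + p = p + 4*p*r)
K(-5, J)*(-3198) = -15*(1 + 4*(-5))*(-3198) = -15*(1 - 20)*(-3198) = -15*(-19)*(-3198) = 285*(-3198) = -911430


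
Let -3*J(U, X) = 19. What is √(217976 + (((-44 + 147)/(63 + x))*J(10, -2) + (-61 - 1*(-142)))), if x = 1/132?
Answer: 3*√1675869919293/8317 ≈ 466.95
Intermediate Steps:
x = 1/132 ≈ 0.0075758
J(U, X) = -19/3 (J(U, X) = -⅓*19 = -19/3)
√(217976 + (((-44 + 147)/(63 + x))*J(10, -2) + (-61 - 1*(-142)))) = √(217976 + (((-44 + 147)/(63 + 1/132))*(-19/3) + (-61 - 1*(-142)))) = √(217976 + ((103/(8317/132))*(-19/3) + (-61 + 142))) = √(217976 + ((103*(132/8317))*(-19/3) + 81)) = √(217976 + ((13596/8317)*(-19/3) + 81)) = √(217976 + (-86108/8317 + 81)) = √(217976 + 587569/8317) = √(1813493961/8317) = 3*√1675869919293/8317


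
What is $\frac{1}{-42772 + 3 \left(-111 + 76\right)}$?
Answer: $- \frac{1}{42877} \approx -2.3323 \cdot 10^{-5}$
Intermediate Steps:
$\frac{1}{-42772 + 3 \left(-111 + 76\right)} = \frac{1}{-42772 + 3 \left(-35\right)} = \frac{1}{-42772 - 105} = \frac{1}{-42877} = - \frac{1}{42877}$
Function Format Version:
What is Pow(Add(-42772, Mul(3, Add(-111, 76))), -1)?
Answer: Rational(-1, 42877) ≈ -2.3323e-5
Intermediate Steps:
Pow(Add(-42772, Mul(3, Add(-111, 76))), -1) = Pow(Add(-42772, Mul(3, -35)), -1) = Pow(Add(-42772, -105), -1) = Pow(-42877, -1) = Rational(-1, 42877)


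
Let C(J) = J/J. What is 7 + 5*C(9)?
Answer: 12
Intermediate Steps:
C(J) = 1
7 + 5*C(9) = 7 + 5*1 = 7 + 5 = 12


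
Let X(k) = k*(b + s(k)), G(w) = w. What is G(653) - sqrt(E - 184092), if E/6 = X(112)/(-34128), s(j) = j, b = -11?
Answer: 653 - I*sqrt(10340375254)/237 ≈ 653.0 - 429.06*I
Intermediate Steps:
X(k) = k*(-11 + k)
E = -1414/711 (E = 6*((112*(-11 + 112))/(-34128)) = 6*((112*101)*(-1/34128)) = 6*(11312*(-1/34128)) = 6*(-707/2133) = -1414/711 ≈ -1.9887)
G(653) - sqrt(E - 184092) = 653 - sqrt(-1414/711 - 184092) = 653 - sqrt(-130890826/711) = 653 - I*sqrt(10340375254)/237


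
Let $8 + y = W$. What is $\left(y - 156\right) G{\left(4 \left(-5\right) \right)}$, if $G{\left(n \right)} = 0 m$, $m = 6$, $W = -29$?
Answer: $0$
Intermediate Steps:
$G{\left(n \right)} = 0$ ($G{\left(n \right)} = 0 \cdot 6 = 0$)
$y = -37$ ($y = -8 - 29 = -37$)
$\left(y - 156\right) G{\left(4 \left(-5\right) \right)} = \left(-37 - 156\right) 0 = \left(-193\right) 0 = 0$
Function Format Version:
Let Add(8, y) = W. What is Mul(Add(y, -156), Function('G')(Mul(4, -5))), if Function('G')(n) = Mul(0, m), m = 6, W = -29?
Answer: 0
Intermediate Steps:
Function('G')(n) = 0 (Function('G')(n) = Mul(0, 6) = 0)
y = -37 (y = Add(-8, -29) = -37)
Mul(Add(y, -156), Function('G')(Mul(4, -5))) = Mul(Add(-37, -156), 0) = Mul(-193, 0) = 0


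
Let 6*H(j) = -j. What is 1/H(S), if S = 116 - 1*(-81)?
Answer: -6/197 ≈ -0.030457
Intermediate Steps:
S = 197 (S = 116 + 81 = 197)
H(j) = -j/6 (H(j) = (-j)/6 = -j/6)
1/H(S) = 1/(-⅙*197) = 1/(-197/6) = -6/197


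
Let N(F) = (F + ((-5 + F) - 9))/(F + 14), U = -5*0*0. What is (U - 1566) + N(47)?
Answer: -95446/61 ≈ -1564.7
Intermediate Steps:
U = 0 (U = 0*0 = 0)
N(F) = (-14 + 2*F)/(14 + F) (N(F) = (F + (-14 + F))/(14 + F) = (-14 + 2*F)/(14 + F))
(U - 1566) + N(47) = (0 - 1566) + 2*(-7 + 47)/(14 + 47) = -1566 + 2*40/61 = -1566 + 2*(1/61)*40 = -1566 + 80/61 = -95446/61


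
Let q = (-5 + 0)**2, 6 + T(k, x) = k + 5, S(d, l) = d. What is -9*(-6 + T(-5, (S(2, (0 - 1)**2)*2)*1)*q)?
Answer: 1404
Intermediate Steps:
T(k, x) = -1 + k (T(k, x) = -6 + (k + 5) = -6 + (5 + k) = -1 + k)
q = 25 (q = (-5)**2 = 25)
-9*(-6 + T(-5, (S(2, (0 - 1)**2)*2)*1)*q) = -9*(-6 + (-1 - 5)*25) = -9*(-6 - 6*25) = -9*(-6 - 150) = -9*(-156) = 1404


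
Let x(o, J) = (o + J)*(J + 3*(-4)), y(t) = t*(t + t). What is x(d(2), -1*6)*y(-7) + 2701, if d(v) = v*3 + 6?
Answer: -7883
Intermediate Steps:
d(v) = 6 + 3*v (d(v) = 3*v + 6 = 6 + 3*v)
y(t) = 2*t**2 (y(t) = t*(2*t) = 2*t**2)
x(o, J) = (-12 + J)*(J + o) (x(o, J) = (J + o)*(J - 12) = (J + o)*(-12 + J) = (-12 + J)*(J + o))
x(d(2), -1*6)*y(-7) + 2701 = ((-1*6)**2 - (-12)*6 - 12*(6 + 3*2) + (-1*6)*(6 + 3*2))*(2*(-7)**2) + 2701 = ((-6)**2 - 12*(-6) - 12*(6 + 6) - 6*(6 + 6))*(2*49) + 2701 = (36 + 72 - 12*12 - 6*12)*98 + 2701 = (36 + 72 - 144 - 72)*98 + 2701 = -108*98 + 2701 = -10584 + 2701 = -7883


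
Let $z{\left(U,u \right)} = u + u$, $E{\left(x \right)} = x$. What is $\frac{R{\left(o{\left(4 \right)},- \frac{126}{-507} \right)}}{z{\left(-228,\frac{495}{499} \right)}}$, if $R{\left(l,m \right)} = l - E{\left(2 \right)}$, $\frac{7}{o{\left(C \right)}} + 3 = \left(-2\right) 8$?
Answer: $- \frac{499}{418} \approx -1.1938$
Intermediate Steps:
$z{\left(U,u \right)} = 2 u$
$o{\left(C \right)} = - \frac{7}{19}$ ($o{\left(C \right)} = \frac{7}{-3 - 16} = \frac{7}{-19} = 7 \left(- \frac{1}{19}\right) = - \frac{7}{19}$)
$R{\left(l,m \right)} = -2 + l$ ($R{\left(l,m \right)} = l - 2 = -2 + l$)
$\frac{R{\left(o{\left(4 \right)},- \frac{126}{-507} \right)}}{z{\left(-228,\frac{495}{499} \right)}} = \frac{-2 - \frac{7}{19}}{2 \cdot \frac{495}{499}} = - \frac{45}{19 \cdot 2 \cdot 495 \cdot \frac{1}{499}} = - \frac{45}{19 \cdot 2 \cdot \frac{495}{499}} = - \frac{45}{19 \cdot \frac{990}{499}} = \left(- \frac{45}{19}\right) \frac{499}{990} = - \frac{499}{418}$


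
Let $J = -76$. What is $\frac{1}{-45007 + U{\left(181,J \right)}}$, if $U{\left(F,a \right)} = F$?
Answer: $- \frac{1}{44826} \approx -2.2308 \cdot 10^{-5}$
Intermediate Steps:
$\frac{1}{-45007 + U{\left(181,J \right)}} = \frac{1}{-45007 + 181} = \frac{1}{-44826} = - \frac{1}{44826}$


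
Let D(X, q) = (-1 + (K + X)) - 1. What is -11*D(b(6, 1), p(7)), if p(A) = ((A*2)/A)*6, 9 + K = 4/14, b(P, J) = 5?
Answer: 440/7 ≈ 62.857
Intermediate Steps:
K = -61/7 (K = -9 + 4/14 = -9 + 4*(1/14) = -9 + 2/7 = -61/7 ≈ -8.7143)
p(A) = 12 (p(A) = ((2*A)/A)*6 = 2*6 = 12)
D(X, q) = -75/7 + X (D(X, q) = (-1 + (-61/7 + X)) - 1 = (-68/7 + X) - 1 = -75/7 + X)
-11*D(b(6, 1), p(7)) = -11*(-75/7 + 5) = -11*(-40/7) = 440/7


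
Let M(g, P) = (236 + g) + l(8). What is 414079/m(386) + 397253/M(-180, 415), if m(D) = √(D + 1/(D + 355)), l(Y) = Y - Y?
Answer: 397253/56 + 414079*√211946007/286027 ≈ 28170.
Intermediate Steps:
l(Y) = 0
M(g, P) = 236 + g (M(g, P) = (236 + g) + 0 = 236 + g)
m(D) = √(D + 1/(355 + D))
414079/m(386) + 397253/M(-180, 415) = 414079/(√((1 + 386*(355 + 386))/(355 + 386))) + 397253/(236 - 180) = 414079/(√((1 + 386*741)/741)) + 397253/56 = 414079/(√((1 + 286026)/741)) + 397253*(1/56) = 414079/(√((1/741)*286027)) + 397253/56 = 414079/(√(286027/741)) + 397253/56 = 414079/((√211946007/741)) + 397253/56 = 414079*(√211946007/286027) + 397253/56 = 414079*√211946007/286027 + 397253/56 = 397253/56 + 414079*√211946007/286027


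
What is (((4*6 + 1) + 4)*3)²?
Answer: 7569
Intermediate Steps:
(((4*6 + 1) + 4)*3)² = (((24 + 1) + 4)*3)² = ((25 + 4)*3)² = (29*3)² = 87² = 7569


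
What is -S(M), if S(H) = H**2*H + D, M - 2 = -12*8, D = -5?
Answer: 830589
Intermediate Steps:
M = -94 (M = 2 - 12*8 = 2 - 96 = -94)
S(H) = -5 + H**3 (S(H) = H**2*H - 5 = H**3 - 5 = -5 + H**3)
-S(M) = -(-5 + (-94)**3) = -(-5 - 830584) = -1*(-830589) = 830589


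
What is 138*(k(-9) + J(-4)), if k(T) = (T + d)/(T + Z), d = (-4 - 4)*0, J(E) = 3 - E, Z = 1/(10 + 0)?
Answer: 98394/89 ≈ 1105.6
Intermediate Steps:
Z = ⅒ (Z = 1/10 = ⅒ ≈ 0.10000)
d = 0 (d = -8*0 = 0)
k(T) = T/(⅒ + T) (k(T) = (T + 0)/(T + ⅒) = T/(⅒ + T))
138*(k(-9) + J(-4)) = 138*(10*(-9)/(1 + 10*(-9)) + (3 - 1*(-4))) = 138*(10*(-9)/(1 - 90) + (3 + 4)) = 138*(10*(-9)/(-89) + 7) = 138*(10*(-9)*(-1/89) + 7) = 138*(90/89 + 7) = 138*(713/89) = 98394/89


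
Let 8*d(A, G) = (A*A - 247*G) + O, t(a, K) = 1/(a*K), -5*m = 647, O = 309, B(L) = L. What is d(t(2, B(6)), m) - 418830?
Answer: -2389225819/5760 ≈ -4.1480e+5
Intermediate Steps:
m = -647/5 (m = -⅕*647 = -647/5 ≈ -129.40)
t(a, K) = 1/(K*a)
d(A, G) = 309/8 - 247*G/8 + A²/8 (d(A, G) = ((A*A - 247*G) + 309)/8 = ((A² - 247*G) + 309)/8 = (309 + A² - 247*G)/8 = 309/8 - 247*G/8 + A²/8)
d(t(2, B(6)), m) - 418830 = (309/8 - 247/8*(-647/5) + (1/(6*2))²/8) - 418830 = (309/8 + 159809/40 + ((⅙)*(½))²/8) - 418830 = (309/8 + 159809/40 + (1/12)²/8) - 418830 = (309/8 + 159809/40 + (⅛)*(1/144)) - 418830 = (309/8 + 159809/40 + 1/1152) - 418830 = 23234981/5760 - 418830 = -2389225819/5760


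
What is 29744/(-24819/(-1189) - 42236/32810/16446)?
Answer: 2385381003668520/1674014362667 ≈ 1424.9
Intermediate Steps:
29744/(-24819/(-1189) - 42236/32810/16446) = 29744/(-24819*(-1/1189) - 42236*1/32810*(1/16446)) = 29744/(24819/1189 - 21118/16405*1/16446) = 29744/(24819/1189 - 10559/134898315) = 29744/(3348028725334/160394096535) = 29744*(160394096535/3348028725334) = 2385381003668520/1674014362667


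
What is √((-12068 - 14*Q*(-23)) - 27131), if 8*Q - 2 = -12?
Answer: I*√158406/2 ≈ 199.0*I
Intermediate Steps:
Q = -5/4 (Q = ¼ + (⅛)*(-12) = ¼ - 3/2 = -5/4 ≈ -1.2500)
√((-12068 - 14*Q*(-23)) - 27131) = √((-12068 - 14*(-5/4)*(-23)) - 27131) = √((-12068 - (-35)*(-23)/2) - 27131) = √((-12068 - 1*805/2) - 27131) = √((-12068 - 805/2) - 27131) = √(-24941/2 - 27131) = √(-79203/2) = I*√158406/2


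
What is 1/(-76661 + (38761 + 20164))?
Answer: -1/17736 ≈ -5.6383e-5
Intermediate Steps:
1/(-76661 + (38761 + 20164)) = 1/(-76661 + 58925) = 1/(-17736) = -1/17736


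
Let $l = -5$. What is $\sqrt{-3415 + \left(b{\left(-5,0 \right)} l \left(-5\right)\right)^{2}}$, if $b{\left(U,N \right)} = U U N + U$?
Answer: $\sqrt{12210} \approx 110.5$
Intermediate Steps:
$b{\left(U,N \right)} = U + N U^{2}$ ($b{\left(U,N \right)} = U^{2} N + U = N U^{2} + U = U + N U^{2}$)
$\sqrt{-3415 + \left(b{\left(-5,0 \right)} l \left(-5\right)\right)^{2}} = \sqrt{-3415 + \left(- 5 \left(1 + 0 \left(-5\right)\right) \left(-5\right) \left(-5\right)\right)^{2}} = \sqrt{-3415 + \left(- 5 \left(1 + 0\right) \left(-5\right) \left(-5\right)\right)^{2}} = \sqrt{-3415 + \left(\left(-5\right) 1 \left(-5\right) \left(-5\right)\right)^{2}} = \sqrt{-3415 + \left(\left(-5\right) \left(-5\right) \left(-5\right)\right)^{2}} = \sqrt{-3415 + \left(25 \left(-5\right)\right)^{2}} = \sqrt{-3415 + \left(-125\right)^{2}} = \sqrt{-3415 + 15625} = \sqrt{12210}$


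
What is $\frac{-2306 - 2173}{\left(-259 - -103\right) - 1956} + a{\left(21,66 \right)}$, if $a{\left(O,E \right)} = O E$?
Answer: $\frac{977237}{704} \approx 1388.1$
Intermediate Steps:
$a{\left(O,E \right)} = E O$
$\frac{-2306 - 2173}{\left(-259 - -103\right) - 1956} + a{\left(21,66 \right)} = \frac{-2306 - 2173}{\left(-259 - -103\right) - 1956} + 66 \cdot 21 = - \frac{4479}{\left(-259 + 103\right) - 1956} + 1386 = - \frac{4479}{-156 - 1956} + 1386 = - \frac{4479}{-2112} + 1386 = \left(-4479\right) \left(- \frac{1}{2112}\right) + 1386 = \frac{1493}{704} + 1386 = \frac{977237}{704}$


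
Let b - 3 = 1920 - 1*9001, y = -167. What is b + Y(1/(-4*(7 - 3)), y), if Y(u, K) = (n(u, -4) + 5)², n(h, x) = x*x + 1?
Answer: -6594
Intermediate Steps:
n(h, x) = 1 + x² (n(h, x) = x² + 1 = 1 + x²)
Y(u, K) = 484 (Y(u, K) = ((1 + (-4)²) + 5)² = ((1 + 16) + 5)² = (17 + 5)² = 22² = 484)
b = -7078 (b = 3 + (1920 - 1*9001) = 3 + (1920 - 9001) = 3 - 7081 = -7078)
b + Y(1/(-4*(7 - 3)), y) = -7078 + 484 = -6594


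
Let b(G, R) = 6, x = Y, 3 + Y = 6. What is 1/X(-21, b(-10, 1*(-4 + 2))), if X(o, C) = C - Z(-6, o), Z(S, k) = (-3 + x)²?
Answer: ⅙ ≈ 0.16667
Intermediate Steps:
Y = 3 (Y = -3 + 6 = 3)
x = 3
Z(S, k) = 0 (Z(S, k) = (-3 + 3)² = 0² = 0)
X(o, C) = C (X(o, C) = C - 1*0 = C + 0 = C)
1/X(-21, b(-10, 1*(-4 + 2))) = 1/6 = ⅙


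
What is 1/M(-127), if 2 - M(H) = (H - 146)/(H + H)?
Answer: 254/235 ≈ 1.0809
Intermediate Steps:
M(H) = 2 - (-146 + H)/(2*H) (M(H) = 2 - (H - 146)/(H + H) = 2 - (-146 + H)/(2*H))
1/M(-127) = 1/(3/2 + 73/(-127)) = 1/(3/2 + 73*(-1/127)) = 1/(3/2 - 73/127) = 1/(235/254) = 254/235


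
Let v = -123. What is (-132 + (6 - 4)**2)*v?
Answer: 15744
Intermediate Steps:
(-132 + (6 - 4)**2)*v = (-132 + (6 - 4)**2)*(-123) = (-132 + 2**2)*(-123) = (-132 + 4)*(-123) = -128*(-123) = 15744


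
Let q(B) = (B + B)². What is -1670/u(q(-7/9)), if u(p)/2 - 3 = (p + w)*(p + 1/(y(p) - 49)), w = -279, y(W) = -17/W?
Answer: 60158694735/47645630177 ≈ 1.2626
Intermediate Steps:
q(B) = 4*B² (q(B) = (2*B)² = 4*B²)
u(p) = 6 + 2*(-279 + p)*(p + 1/(-49 - 17/p)) (u(p) = 6 + 2*((p - 279)*(p + 1/(-17/p - 49))) = 6 + 2*((-279 + p)*(p + 1/(-49 - 17/p))) = 6 + 2*(-279 + p)*(p + 1/(-49 - 17/p)))
-1670/u(q(-7/9)) = -1670*(17 + 49*(4*(-7/9)²))/(2*(51 - 4*(-7/9)²*(4317 - 49*(4*(-7/9)²)² + 13655*(4*(-7/9)²)))) = -1670*(17 + 49*(4*(49/81)))/(2*(51 - 4*(49/81)*(4317 - 49*(4*(49/81))² + 13655*(4*(49/81))))) = -1670*(17 + 49*(196/81))/(2*(51 - 1*196/81*(4317 - 49*(196/81)² + 13655*(196/81)))) = -1670*(17 + 9604/81)/(2*(51 - 1*196/81*(4317 - 49*38416/6561 + 2676380/81))) = -1670*10981/(162*(51 - 1*196/81*(4317 - 1882384/6561 + 2676380/81))) = -1670*10981/(162*(51 - 1*196/81*243228233/6561)) = -1670*10981/(162*(51 - 47672733668/531441)) = -1670/(2*(81/10981)*(-47645630177/531441)) = -1670/(-95291260354/72046341) = -1670*(-72046341/95291260354) = 60158694735/47645630177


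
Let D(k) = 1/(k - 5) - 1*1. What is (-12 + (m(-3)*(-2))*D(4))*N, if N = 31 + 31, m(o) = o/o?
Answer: -496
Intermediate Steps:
D(k) = -1 + 1/(-5 + k) (D(k) = 1/(-5 + k) - 1 = -1 + 1/(-5 + k))
m(o) = 1
N = 62
(-12 + (m(-3)*(-2))*D(4))*N = (-12 + (1*(-2))*((6 - 1*4)/(-5 + 4)))*62 = (-12 - 2*(6 - 4)/(-1))*62 = (-12 - (-2)*2)*62 = (-12 - 2*(-2))*62 = (-12 + 4)*62 = -8*62 = -496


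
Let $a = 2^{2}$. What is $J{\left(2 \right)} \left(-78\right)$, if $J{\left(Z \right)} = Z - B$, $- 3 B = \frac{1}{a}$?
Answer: $- \frac{325}{2} \approx -162.5$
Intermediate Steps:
$a = 4$
$B = - \frac{1}{12}$ ($B = - \frac{1}{3 \cdot 4} = \left(- \frac{1}{3}\right) \frac{1}{4} = - \frac{1}{12} \approx -0.083333$)
$J{\left(Z \right)} = \frac{1}{12} + Z$ ($J{\left(Z \right)} = Z - - \frac{1}{12} = Z + \frac{1}{12} = \frac{1}{12} + Z$)
$J{\left(2 \right)} \left(-78\right) = \left(\frac{1}{12} + 2\right) \left(-78\right) = \frac{25}{12} \left(-78\right) = - \frac{325}{2}$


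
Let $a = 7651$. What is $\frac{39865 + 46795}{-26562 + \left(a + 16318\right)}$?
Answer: $- \frac{86660}{2593} \approx -33.421$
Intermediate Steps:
$\frac{39865 + 46795}{-26562 + \left(a + 16318\right)} = \frac{39865 + 46795}{-26562 + \left(7651 + 16318\right)} = \frac{86660}{-26562 + 23969} = \frac{86660}{-2593} = 86660 \left(- \frac{1}{2593}\right) = - \frac{86660}{2593}$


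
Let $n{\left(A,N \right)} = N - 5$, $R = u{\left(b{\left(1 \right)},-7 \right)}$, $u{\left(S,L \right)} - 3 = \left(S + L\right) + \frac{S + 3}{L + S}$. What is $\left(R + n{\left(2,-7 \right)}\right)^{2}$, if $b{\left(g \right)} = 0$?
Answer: $\frac{13225}{49} \approx 269.9$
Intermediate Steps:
$u{\left(S,L \right)} = 3 + L + S + \frac{3 + S}{L + S}$ ($u{\left(S,L \right)} = 3 + \left(\left(S + L\right) + \frac{S + 3}{L + S}\right) = 3 + \left(\left(L + S\right) + \frac{3 + S}{L + S}\right) = 3 + \left(L + S + \frac{3 + S}{L + S}\right) = 3 + L + S + \frac{3 + S}{L + S}$)
$R = - \frac{31}{7}$ ($R = \frac{3 + \left(-7\right)^{2} + 0^{2} + 3 \left(-7\right) + 4 \cdot 0 + 2 \left(-7\right) 0}{-7 + 0} = \frac{3 + 49 + 0 - 21 + 0 + 0}{-7} = \left(- \frac{1}{7}\right) 31 = - \frac{31}{7} \approx -4.4286$)
$n{\left(A,N \right)} = -5 + N$
$\left(R + n{\left(2,-7 \right)}\right)^{2} = \left(- \frac{31}{7} - 12\right)^{2} = \left(- \frac{115}{7}\right)^{2} = \frac{13225}{49}$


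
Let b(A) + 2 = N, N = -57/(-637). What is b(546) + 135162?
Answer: 86096977/637 ≈ 1.3516e+5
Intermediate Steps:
N = 57/637 (N = -57*(-1/637) = 57/637 ≈ 0.089482)
b(A) = -1217/637 (b(A) = -2 + 57/637 = -1217/637)
b(546) + 135162 = -1217/637 + 135162 = 86096977/637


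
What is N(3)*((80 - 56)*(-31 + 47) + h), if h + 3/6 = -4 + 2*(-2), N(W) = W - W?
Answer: 0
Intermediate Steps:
N(W) = 0
h = -17/2 (h = -½ + (-4 + 2*(-2)) = -½ + (-4 - 4) = -½ - 8 = -17/2 ≈ -8.5000)
N(3)*((80 - 56)*(-31 + 47) + h) = 0*((80 - 56)*(-31 + 47) - 17/2) = 0*(24*16 - 17/2) = 0*(384 - 17/2) = 0*(751/2) = 0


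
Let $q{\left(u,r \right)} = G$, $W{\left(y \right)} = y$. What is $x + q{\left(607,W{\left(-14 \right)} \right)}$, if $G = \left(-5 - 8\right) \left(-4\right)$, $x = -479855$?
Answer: $-479803$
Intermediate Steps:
$G = 52$ ($G = \left(-13\right) \left(-4\right) = 52$)
$q{\left(u,r \right)} = 52$
$x + q{\left(607,W{\left(-14 \right)} \right)} = -479855 + 52 = -479803$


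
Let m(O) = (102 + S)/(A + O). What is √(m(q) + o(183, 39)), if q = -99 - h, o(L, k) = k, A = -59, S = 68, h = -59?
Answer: √40601/33 ≈ 6.1060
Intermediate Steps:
q = -40 (q = -99 - 1*(-59) = -99 + 59 = -40)
m(O) = 170/(-59 + O) (m(O) = (102 + 68)/(-59 + O) = 170/(-59 + O))
√(m(q) + o(183, 39)) = √(170/(-59 - 40) + 39) = √(170/(-99) + 39) = √(170*(-1/99) + 39) = √(-170/99 + 39) = √(3691/99) = √40601/33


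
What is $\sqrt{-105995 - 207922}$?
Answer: $i \sqrt{313917} \approx 560.28 i$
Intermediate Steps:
$\sqrt{-105995 - 207922} = \sqrt{-313917} = i \sqrt{313917}$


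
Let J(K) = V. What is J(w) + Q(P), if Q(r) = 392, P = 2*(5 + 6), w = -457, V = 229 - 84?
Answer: 537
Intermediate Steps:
V = 145
P = 22 (P = 2*11 = 22)
J(K) = 145
J(w) + Q(P) = 145 + 392 = 537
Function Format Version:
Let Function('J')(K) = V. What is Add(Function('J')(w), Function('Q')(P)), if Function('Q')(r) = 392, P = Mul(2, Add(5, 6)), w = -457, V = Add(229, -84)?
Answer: 537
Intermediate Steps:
V = 145
P = 22 (P = Mul(2, 11) = 22)
Function('J')(K) = 145
Add(Function('J')(w), Function('Q')(P)) = Add(145, 392) = 537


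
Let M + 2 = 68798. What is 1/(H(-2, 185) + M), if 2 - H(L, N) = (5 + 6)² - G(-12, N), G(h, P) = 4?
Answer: 1/68681 ≈ 1.4560e-5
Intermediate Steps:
M = 68796 (M = -2 + 68798 = 68796)
H(L, N) = -115 (H(L, N) = 2 - ((5 + 6)² - 1*4) = 2 - (11² - 4) = 2 - (121 - 4) = 2 - 1*117 = 2 - 117 = -115)
1/(H(-2, 185) + M) = 1/(-115 + 68796) = 1/68681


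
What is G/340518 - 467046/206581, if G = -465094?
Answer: -127558576721/35172274479 ≈ -3.6267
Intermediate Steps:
G/340518 - 467046/206581 = -465094/340518 - 467046/206581 = -465094*1/340518 - 467046*1/206581 = -232547/170259 - 467046/206581 = -127558576721/35172274479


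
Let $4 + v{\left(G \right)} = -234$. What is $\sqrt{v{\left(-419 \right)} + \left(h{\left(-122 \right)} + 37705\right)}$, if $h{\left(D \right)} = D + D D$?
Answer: $\sqrt{52229} \approx 228.54$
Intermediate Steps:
$v{\left(G \right)} = -238$ ($v{\left(G \right)} = -4 - 234 = -238$)
$h{\left(D \right)} = D + D^{2}$
$\sqrt{v{\left(-419 \right)} + \left(h{\left(-122 \right)} + 37705\right)} = \sqrt{-238 + \left(- 122 \left(1 - 122\right) + 37705\right)} = \sqrt{-238 + \left(\left(-122\right) \left(-121\right) + 37705\right)} = \sqrt{-238 + \left(14762 + 37705\right)} = \sqrt{-238 + 52467} = \sqrt{52229}$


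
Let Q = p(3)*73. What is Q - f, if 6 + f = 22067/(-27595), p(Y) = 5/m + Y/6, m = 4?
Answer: 14851593/110380 ≈ 134.55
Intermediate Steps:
p(Y) = 5/4 + Y/6
f = -187637/27595 (f = -6 + 22067/(-27595) = -6 + 22067*(-1/27595) = -6 - 22067/27595 = -187637/27595 ≈ -6.7997)
Q = 511/4 (Q = (5/4 + (⅙)*3)*73 = (5/4 + ½)*73 = (7/4)*73 = 511/4 ≈ 127.75)
Q - f = 511/4 - 1*(-187637/27595) = 511/4 + 187637/27595 = 14851593/110380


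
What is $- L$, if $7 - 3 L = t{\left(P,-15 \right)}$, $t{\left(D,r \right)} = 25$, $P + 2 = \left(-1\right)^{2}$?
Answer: $6$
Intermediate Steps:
$P = -1$ ($P = -2 + \left(-1\right)^{2} = -2 + 1 = -1$)
$L = -6$ ($L = \frac{7}{3} - \frac{25}{3} = -6$)
$- L = \left(-1\right) \left(-6\right) = 6$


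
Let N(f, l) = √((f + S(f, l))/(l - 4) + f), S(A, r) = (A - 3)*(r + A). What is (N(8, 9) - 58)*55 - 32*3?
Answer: -3286 + 11*√665 ≈ -3002.3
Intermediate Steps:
S(A, r) = (-3 + A)*(A + r)
N(f, l) = √(f + (f² - 3*l - 2*f + f*l)/(-4 + l)) (N(f, l) = √((f + (f² - 3*f - 3*l + f*l))/(l - 4) + f) = √((f² - 3*l - 2*f + f*l)/(-4 + l) + f) = √(f + (f² - 3*l - 2*f + f*l)/(-4 + l)))
(N(8, 9) - 58)*55 - 32*3 = (√((8² - 6*8 - 3*9 + 2*8*9)/(-4 + 9)) - 58)*55 - 32*3 = (√((64 - 48 - 27 + 144)/5) - 58)*55 - 96 = (√((⅕)*133) - 58)*55 - 96 = (√(133/5) - 58)*55 - 96 = (√665/5 - 58)*55 - 96 = (-58 + √665/5)*55 - 96 = (-3190 + 11*√665) - 96 = -3286 + 11*√665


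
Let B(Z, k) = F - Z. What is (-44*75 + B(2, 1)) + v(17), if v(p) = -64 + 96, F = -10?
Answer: -3280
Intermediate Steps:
v(p) = 32
B(Z, k) = -10 - Z
(-44*75 + B(2, 1)) + v(17) = (-44*75 + (-10 - 1*2)) + 32 = (-3300 + (-10 - 2)) + 32 = (-3300 - 12) + 32 = -3312 + 32 = -3280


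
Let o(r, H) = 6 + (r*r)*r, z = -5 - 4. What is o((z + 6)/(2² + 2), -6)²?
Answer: 2209/64 ≈ 34.516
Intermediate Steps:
z = -9
o(r, H) = 6 + r³ (o(r, H) = 6 + r²*r = 6 + r³)
o((z + 6)/(2² + 2), -6)² = (6 + ((-9 + 6)/(2² + 2))³)² = (6 + (-3/(4 + 2))³)² = (6 + (-3/6)³)² = (6 + (-3*⅙)³)² = (6 + (-½)³)² = (6 - ⅛)² = (47/8)² = 2209/64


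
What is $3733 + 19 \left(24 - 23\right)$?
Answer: $3752$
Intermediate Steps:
$3733 + 19 \left(24 - 23\right) = 3733 + 19 \cdot 1 = 3733 + 19 = 3752$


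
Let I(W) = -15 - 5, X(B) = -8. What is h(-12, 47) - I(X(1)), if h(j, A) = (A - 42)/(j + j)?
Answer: 475/24 ≈ 19.792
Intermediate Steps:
h(j, A) = (-42 + A)/(2*j) (h(j, A) = (-42 + A)/((2*j)) = (-42 + A)*(1/(2*j)) = (-42 + A)/(2*j))
I(W) = -20
h(-12, 47) - I(X(1)) = (½)*(-42 + 47)/(-12) - 1*(-20) = (½)*(-1/12)*5 + 20 = -5/24 + 20 = 475/24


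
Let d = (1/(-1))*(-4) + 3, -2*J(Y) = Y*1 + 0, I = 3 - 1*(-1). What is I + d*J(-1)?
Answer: 15/2 ≈ 7.5000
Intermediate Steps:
I = 4 (I = 3 + 1 = 4)
J(Y) = -Y/2 (J(Y) = -(Y*1 + 0)/2 = -(Y + 0)/2 = -Y/2)
d = 7 (d = (1*(-1))*(-4) + 3 = -1*(-4) + 3 = 4 + 3 = 7)
I + d*J(-1) = 4 + 7*(-½*(-1)) = 4 + 7*(½) = 4 + 7/2 = 15/2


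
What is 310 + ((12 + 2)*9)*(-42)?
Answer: -4982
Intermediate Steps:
310 + ((12 + 2)*9)*(-42) = 310 + (14*9)*(-42) = 310 + 126*(-42) = 310 - 5292 = -4982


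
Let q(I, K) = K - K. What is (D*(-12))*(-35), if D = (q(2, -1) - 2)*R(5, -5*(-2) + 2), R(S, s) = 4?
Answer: -3360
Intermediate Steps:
q(I, K) = 0
D = -8 (D = (0 - 2)*4 = -2*4 = -8)
(D*(-12))*(-35) = -8*(-12)*(-35) = 96*(-35) = -3360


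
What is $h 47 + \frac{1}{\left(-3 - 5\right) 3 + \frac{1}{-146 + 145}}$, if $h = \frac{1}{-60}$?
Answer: $- \frac{247}{300} \approx -0.82333$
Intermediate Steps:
$h = - \frac{1}{60} \approx -0.016667$
$h 47 + \frac{1}{\left(-3 - 5\right) 3 + \frac{1}{-146 + 145}} = \left(- \frac{1}{60}\right) 47 + \frac{1}{\left(-3 - 5\right) 3 + \frac{1}{-146 + 145}} = - \frac{47}{60} + \frac{1}{\left(-8\right) 3 + \frac{1}{-1}} = - \frac{47}{60} + \frac{1}{-24 - 1} = - \frac{47}{60} + \frac{1}{-25} = - \frac{47}{60} - \frac{1}{25} = - \frac{247}{300}$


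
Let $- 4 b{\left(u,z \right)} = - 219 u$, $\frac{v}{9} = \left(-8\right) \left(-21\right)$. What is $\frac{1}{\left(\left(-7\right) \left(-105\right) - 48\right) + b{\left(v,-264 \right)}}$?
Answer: $\frac{1}{83469} \approx 1.198 \cdot 10^{-5}$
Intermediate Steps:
$v = 1512$ ($v = 9 \left(\left(-8\right) \left(-21\right)\right) = 9 \cdot 168 = 1512$)
$b{\left(u,z \right)} = \frac{219 u}{4}$ ($b{\left(u,z \right)} = - \frac{\left(-219\right) u}{4} = \frac{219 u}{4}$)
$\frac{1}{\left(\left(-7\right) \left(-105\right) - 48\right) + b{\left(v,-264 \right)}} = \frac{1}{\left(\left(-7\right) \left(-105\right) - 48\right) + \frac{219}{4} \cdot 1512} = \frac{1}{\left(735 - 48\right) + 82782} = \frac{1}{687 + 82782} = \frac{1}{83469}$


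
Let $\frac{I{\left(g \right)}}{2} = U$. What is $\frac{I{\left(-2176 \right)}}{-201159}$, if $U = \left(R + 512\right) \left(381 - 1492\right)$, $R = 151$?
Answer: $\frac{491062}{67053} \approx 7.3235$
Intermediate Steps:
$U = -736593$ ($U = \left(151 + 512\right) \left(381 - 1492\right) = 663 \left(-1111\right) = -736593$)
$I{\left(g \right)} = -1473186$ ($I{\left(g \right)} = 2 \left(-736593\right) = -1473186$)
$\frac{I{\left(-2176 \right)}}{-201159} = - \frac{1473186}{-201159} = \left(-1473186\right) \left(- \frac{1}{201159}\right) = \frac{491062}{67053}$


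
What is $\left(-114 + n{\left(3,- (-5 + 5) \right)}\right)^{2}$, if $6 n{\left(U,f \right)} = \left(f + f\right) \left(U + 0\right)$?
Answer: $12996$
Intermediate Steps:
$n{\left(U,f \right)} = \frac{U f}{3}$ ($n{\left(U,f \right)} = \frac{\left(f + f\right) \left(U + 0\right)}{6} = \frac{2 f U}{6} = \frac{2 U f}{6} = \frac{U f}{3}$)
$\left(-114 + n{\left(3,- (-5 + 5) \right)}\right)^{2} = \left(-114 + \frac{1}{3} \cdot 3 \left(- (-5 + 5)\right)\right)^{2} = \left(-114 + \frac{1}{3} \cdot 3 \left(\left(-1\right) 0\right)\right)^{2} = \left(-114 + \frac{1}{3} \cdot 3 \cdot 0\right)^{2} = \left(-114 + 0\right)^{2} = \left(-114\right)^{2} = 12996$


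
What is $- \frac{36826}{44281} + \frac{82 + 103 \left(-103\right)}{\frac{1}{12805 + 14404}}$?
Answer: $- \frac{12683368918009}{44281} \approx -2.8643 \cdot 10^{8}$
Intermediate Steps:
$- \frac{36826}{44281} + \frac{82 + 103 \left(-103\right)}{\frac{1}{12805 + 14404}} = \left(-36826\right) \frac{1}{44281} + \frac{82 - 10609}{\frac{1}{27209}} = - \frac{36826}{44281} - 10527 \frac{1}{\frac{1}{27209}} = - \frac{36826}{44281} - 286429143 = - \frac{12683368918009}{44281}$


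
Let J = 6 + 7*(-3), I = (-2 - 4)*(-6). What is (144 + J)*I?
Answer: 4644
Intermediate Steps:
I = 36 (I = -6*(-6) = 36)
J = -15 (J = 6 - 21 = -15)
(144 + J)*I = (144 - 15)*36 = 129*36 = 4644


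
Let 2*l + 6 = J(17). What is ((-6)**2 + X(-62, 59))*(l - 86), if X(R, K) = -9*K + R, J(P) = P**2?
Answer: -61827/2 ≈ -30914.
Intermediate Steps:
X(R, K) = R - 9*K
l = 283/2 (l = -3 + (1/2)*17**2 = -3 + (1/2)*289 = -3 + 289/2 = 283/2 ≈ 141.50)
((-6)**2 + X(-62, 59))*(l - 86) = ((-6)**2 + (-62 - 9*59))*(283/2 - 86) = (36 + (-62 - 531))*(111/2) = (36 - 593)*(111/2) = -557*111/2 = -61827/2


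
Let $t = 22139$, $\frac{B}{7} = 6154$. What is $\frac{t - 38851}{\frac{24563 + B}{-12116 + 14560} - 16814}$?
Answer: $\frac{40844128}{41025775} \approx 0.99557$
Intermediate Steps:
$B = 43078$ ($B = 7 \cdot 6154 = 43078$)
$\frac{t - 38851}{\frac{24563 + B}{-12116 + 14560} - 16814} = \frac{22139 - 38851}{\frac{24563 + 43078}{-12116 + 14560} - 16814} = - \frac{16712}{\frac{67641}{2444} - 16814} = - \frac{16712}{- \frac{41025775}{2444}} = \left(-16712\right) \left(- \frac{2444}{41025775}\right) = \frac{40844128}{41025775}$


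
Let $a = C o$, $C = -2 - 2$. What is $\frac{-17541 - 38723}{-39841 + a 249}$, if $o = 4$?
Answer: $\frac{56264}{43825} \approx 1.2838$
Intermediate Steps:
$C = -4$
$a = -16$ ($a = \left(-4\right) 4 = -16$)
$\frac{-17541 - 38723}{-39841 + a 249} = \frac{-17541 - 38723}{-39841 - 3984} = - \frac{56264}{-39841 - 3984} = - \frac{56264}{-43825} = \left(-56264\right) \left(- \frac{1}{43825}\right) = \frac{56264}{43825}$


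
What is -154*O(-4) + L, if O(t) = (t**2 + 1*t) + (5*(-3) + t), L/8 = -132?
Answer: 22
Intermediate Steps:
L = -1056 (L = 8*(-132) = -1056)
O(t) = -15 + t**2 + 2*t (O(t) = (t**2 + t) + (-15 + t) = (t + t**2) + (-15 + t) = -15 + t**2 + 2*t)
-154*O(-4) + L = -154*(-15 + (-4)**2 + 2*(-4)) - 1056 = -154*(-15 + 16 - 8) - 1056 = -154*(-7) - 1056 = 1078 - 1056 = 22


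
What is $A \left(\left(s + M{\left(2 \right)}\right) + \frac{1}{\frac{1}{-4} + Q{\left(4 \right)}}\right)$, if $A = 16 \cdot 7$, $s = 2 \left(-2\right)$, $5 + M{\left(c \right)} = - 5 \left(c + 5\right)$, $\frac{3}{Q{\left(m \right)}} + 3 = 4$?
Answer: $- \frac{53760}{11} \approx -4887.3$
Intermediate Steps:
$Q{\left(m \right)} = 3$ ($Q{\left(m \right)} = \frac{3}{-3 + 4} = \frac{3}{1} = 3 \cdot 1 = 3$)
$M{\left(c \right)} = -30 - 5 c$ ($M{\left(c \right)} = -5 - 5 \left(c + 5\right) = -5 - 5 \left(5 + c\right) = -5 - \left(25 + 5 c\right) = -30 - 5 c$)
$s = -4$
$A = 112$
$A \left(\left(s + M{\left(2 \right)}\right) + \frac{1}{\frac{1}{-4} + Q{\left(4 \right)}}\right) = 112 \left(\left(-4 - 40\right) + \frac{1}{\frac{1}{-4} + 3}\right) = 112 \left(\left(-4 - 40\right) + \frac{1}{- \frac{1}{4} + 3}\right) = 112 \left(\left(-4 - 40\right) + \frac{1}{\frac{11}{4}}\right) = 112 \left(-44 + \frac{4}{11}\right) = 112 \left(- \frac{480}{11}\right) = - \frac{53760}{11}$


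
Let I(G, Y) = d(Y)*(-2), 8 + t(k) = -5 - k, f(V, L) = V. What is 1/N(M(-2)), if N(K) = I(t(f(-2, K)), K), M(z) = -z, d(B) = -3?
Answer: ⅙ ≈ 0.16667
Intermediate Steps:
t(k) = -13 - k (t(k) = -8 + (-5 - k) = -13 - k)
I(G, Y) = 6 (I(G, Y) = -3*(-2) = 6)
N(K) = 6
1/N(M(-2)) = 1/6 = ⅙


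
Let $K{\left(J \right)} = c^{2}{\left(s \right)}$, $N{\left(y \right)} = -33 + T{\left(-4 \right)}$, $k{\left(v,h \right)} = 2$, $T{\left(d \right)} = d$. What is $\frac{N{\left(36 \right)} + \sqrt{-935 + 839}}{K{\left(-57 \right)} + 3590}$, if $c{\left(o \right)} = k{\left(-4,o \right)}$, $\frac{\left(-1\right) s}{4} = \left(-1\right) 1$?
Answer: $- \frac{37}{3594} + \frac{2 i \sqrt{6}}{1797} \approx -0.010295 + 0.0027262 i$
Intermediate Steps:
$s = 4$ ($s = - 4 \left(\left(-1\right) 1\right) = \left(-4\right) \left(-1\right) = 4$)
$c{\left(o \right)} = 2$
$N{\left(y \right)} = -37$ ($N{\left(y \right)} = -33 - 4 = -37$)
$K{\left(J \right)} = 4$ ($K{\left(J \right)} = 2^{2} = 4$)
$\frac{N{\left(36 \right)} + \sqrt{-935 + 839}}{K{\left(-57 \right)} + 3590} = \frac{-37 + \sqrt{-935 + 839}}{4 + 3590} = \frac{-37 + \sqrt{-96}}{3594} = \left(-37 + 4 i \sqrt{6}\right) \frac{1}{3594} = - \frac{37}{3594} + \frac{2 i \sqrt{6}}{1797}$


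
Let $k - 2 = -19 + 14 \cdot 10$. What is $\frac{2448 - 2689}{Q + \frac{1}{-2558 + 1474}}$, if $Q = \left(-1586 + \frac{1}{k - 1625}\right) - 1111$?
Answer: $\frac{196194244}{2195585841} \approx 0.089358$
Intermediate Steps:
$k = 123$ ($k = 2 + \left(-19 + 14 \cdot 10\right) = 2 + \left(-19 + 140\right) = 2 + 121 = 123$)
$Q = - \frac{4050895}{1502}$ ($Q = \left(-1586 + \frac{1}{123 - 1625}\right) - 1111 = \left(-1586 + \frac{1}{-1502}\right) - 1111 = \left(-1586 - \frac{1}{1502}\right) - 1111 = - \frac{2382173}{1502} - 1111 = - \frac{4050895}{1502} \approx -2697.0$)
$\frac{2448 - 2689}{Q + \frac{1}{-2558 + 1474}} = \frac{2448 - 2689}{- \frac{4050895}{1502} + \frac{1}{-2558 + 1474}} = \frac{2448 - 2689}{- \frac{4050895}{1502} + \frac{1}{-1084}} = \frac{2448 - 2689}{- \frac{4050895}{1502} - \frac{1}{1084}} = - \frac{241}{- \frac{2195585841}{814084}} = \left(-241\right) \left(- \frac{814084}{2195585841}\right) = \frac{196194244}{2195585841}$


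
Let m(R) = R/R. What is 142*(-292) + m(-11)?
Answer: -41463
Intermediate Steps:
m(R) = 1
142*(-292) + m(-11) = 142*(-292) + 1 = -41464 + 1 = -41463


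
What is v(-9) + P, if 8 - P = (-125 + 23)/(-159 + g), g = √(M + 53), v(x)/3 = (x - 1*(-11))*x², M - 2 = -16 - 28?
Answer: 6233581/12635 - 51*√11/12635 ≈ 493.34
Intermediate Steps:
M = -42 (M = 2 + (-16 - 28) = 2 - 44 = -42)
v(x) = 3*x²*(11 + x) (v(x) = 3*((x - 1*(-11))*x²) = 3*((x + 11)*x²) = 3*((11 + x)*x²) = 3*(x²*(11 + x)) = 3*x²*(11 + x))
g = √11 (g = √(-42 + 53) = √11 ≈ 3.3166)
P = 8 + 102/(-159 + √11) (P = 8 - (-125 + 23)/(-159 + √11) = 8 - (-102)/(-159 + √11) = 8 + 102/(-159 + √11) ≈ 7.3448)
v(-9) + P = 3*(-9)²*(11 - 9) + (92971/12635 - 51*√11/12635) = 3*81*2 + (92971/12635 - 51*√11/12635) = 486 + (92971/12635 - 51*√11/12635) = 6233581/12635 - 51*√11/12635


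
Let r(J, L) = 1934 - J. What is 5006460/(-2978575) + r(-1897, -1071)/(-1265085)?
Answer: -84600111599/50242007385 ≈ -1.6839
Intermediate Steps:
5006460/(-2978575) + r(-1897, -1071)/(-1265085) = 5006460/(-2978575) + (1934 - 1*(-1897))/(-1265085) = 5006460*(-1/2978575) + (1934 + 1897)*(-1/1265085) = -1001292/595715 + 3831*(-1/1265085) = -1001292/595715 - 1277/421695 = -84600111599/50242007385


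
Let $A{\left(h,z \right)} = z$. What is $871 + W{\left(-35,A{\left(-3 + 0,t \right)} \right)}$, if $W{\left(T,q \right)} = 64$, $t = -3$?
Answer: $935$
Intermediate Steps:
$871 + W{\left(-35,A{\left(-3 + 0,t \right)} \right)} = 871 + 64 = 935$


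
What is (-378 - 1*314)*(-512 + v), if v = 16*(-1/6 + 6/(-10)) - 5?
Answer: 5493788/15 ≈ 3.6625e+5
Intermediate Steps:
v = -259/15 (v = 16*(-1*⅙ + 6*(-⅒)) - 5 = 16*(-⅙ - ⅗) - 5 = 16*(-23/30) - 5 = -184/15 - 5 = -259/15 ≈ -17.267)
(-378 - 1*314)*(-512 + v) = (-378 - 1*314)*(-512 - 259/15) = (-378 - 314)*(-7939/15) = -692*(-7939/15) = 5493788/15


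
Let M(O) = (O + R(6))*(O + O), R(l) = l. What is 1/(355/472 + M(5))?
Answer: 472/52275 ≈ 0.0090292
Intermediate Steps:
M(O) = 2*O*(6 + O) (M(O) = (O + 6)*(O + O) = (6 + O)*(2*O) = 2*O*(6 + O))
1/(355/472 + M(5)) = 1/(355/472 + 2*5*(6 + 5)) = 1/(355*(1/472) + 2*5*11) = 1/(355/472 + 110) = 1/(52275/472) = 472/52275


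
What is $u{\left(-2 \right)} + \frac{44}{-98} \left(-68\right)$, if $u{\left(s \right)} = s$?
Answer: $\frac{1398}{49} \approx 28.531$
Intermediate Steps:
$u{\left(-2 \right)} + \frac{44}{-98} \left(-68\right) = -2 + \frac{44}{-98} \left(-68\right) = -2 + 44 \left(- \frac{1}{98}\right) \left(-68\right) = -2 - - \frac{1496}{49} = -2 + \frac{1496}{49} = \frac{1398}{49}$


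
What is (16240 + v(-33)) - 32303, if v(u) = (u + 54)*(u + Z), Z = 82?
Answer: -15034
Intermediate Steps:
v(u) = (54 + u)*(82 + u) (v(u) = (u + 54)*(u + 82) = (54 + u)*(82 + u))
(16240 + v(-33)) - 32303 = (16240 + (4428 + (-33)**2 + 136*(-33))) - 32303 = (16240 + (4428 + 1089 - 4488)) - 32303 = (16240 + 1029) - 32303 = 17269 - 32303 = -15034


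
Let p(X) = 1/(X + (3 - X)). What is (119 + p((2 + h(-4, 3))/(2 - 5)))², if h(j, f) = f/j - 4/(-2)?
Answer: 128164/9 ≈ 14240.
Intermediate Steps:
h(j, f) = 2 + f/j (h(j, f) = f/j - 4*(-½) = f/j + 2 = 2 + f/j)
p(X) = ⅓ (p(X) = 1/3 = ⅓)
(119 + p((2 + h(-4, 3))/(2 - 5)))² = (119 + ⅓)² = (358/3)² = 128164/9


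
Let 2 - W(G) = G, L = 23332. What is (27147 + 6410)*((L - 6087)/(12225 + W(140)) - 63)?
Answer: -24974327452/12087 ≈ -2.0662e+6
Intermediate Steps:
W(G) = 2 - G
(27147 + 6410)*((L - 6087)/(12225 + W(140)) - 63) = (27147 + 6410)*((23332 - 6087)/(12225 + (2 - 1*140)) - 63) = 33557*(17245/(12225 + (2 - 140)) - 63) = 33557*(17245/(12225 - 138) - 63) = 33557*(17245/12087 - 63) = 33557*(-744236/12087) = -24974327452/12087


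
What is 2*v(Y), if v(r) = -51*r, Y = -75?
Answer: 7650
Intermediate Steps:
2*v(Y) = 2*(-51*(-75)) = 2*3825 = 7650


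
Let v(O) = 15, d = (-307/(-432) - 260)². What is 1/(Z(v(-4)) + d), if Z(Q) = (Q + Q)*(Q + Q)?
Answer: 186624/12714873769 ≈ 1.4678e-5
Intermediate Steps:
d = 12546912169/186624 (d = (-307*(-1/432) - 260)² = (307/432 - 260)² = (-112013/432)² = 12546912169/186624 ≈ 67231.)
Z(Q) = 4*Q² (Z(Q) = (2*Q)*(2*Q) = 4*Q²)
1/(Z(v(-4)) + d) = 1/(4*15² + 12546912169/186624) = 1/(4*225 + 12546912169/186624) = 1/(900 + 12546912169/186624) = 1/(12714873769/186624) = 186624/12714873769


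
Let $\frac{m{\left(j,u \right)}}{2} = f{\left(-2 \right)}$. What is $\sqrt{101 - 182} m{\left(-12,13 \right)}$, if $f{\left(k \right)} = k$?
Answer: $- 36 i \approx - 36.0 i$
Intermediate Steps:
$m{\left(j,u \right)} = -4$ ($m{\left(j,u \right)} = 2 \left(-2\right) = -4$)
$\sqrt{101 - 182} m{\left(-12,13 \right)} = \sqrt{101 - 182} \left(-4\right) = \sqrt{-81} \left(-4\right) = 9 i \left(-4\right) = - 36 i$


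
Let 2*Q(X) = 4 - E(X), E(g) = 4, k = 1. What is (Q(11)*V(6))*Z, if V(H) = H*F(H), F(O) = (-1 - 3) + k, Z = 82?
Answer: 0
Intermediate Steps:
F(O) = -3 (F(O) = (-1 - 3) + 1 = -4 + 1 = -3)
Q(X) = 0 (Q(X) = (4 - 1*4)/2 = (4 - 4)/2 = (1/2)*0 = 0)
V(H) = -3*H (V(H) = H*(-3) = -3*H)
(Q(11)*V(6))*Z = (0*(-3*6))*82 = (0*(-18))*82 = 0*82 = 0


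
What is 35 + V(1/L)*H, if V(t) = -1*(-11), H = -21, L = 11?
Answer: -196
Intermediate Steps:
V(t) = 11
35 + V(1/L)*H = 35 + 11*(-21) = 35 - 231 = -196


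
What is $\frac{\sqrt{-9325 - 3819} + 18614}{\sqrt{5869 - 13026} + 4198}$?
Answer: $\frac{18614 + 2 i \sqrt{3286}}{4198 + i \sqrt{7157}} \approx 4.4328 - 0.06202 i$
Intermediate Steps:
$\frac{\sqrt{-9325 - 3819} + 18614}{\sqrt{5869 - 13026} + 4198} = \frac{\sqrt{-13144} + 18614}{\sqrt{-7157} + 4198} = \frac{2 i \sqrt{3286} + 18614}{i \sqrt{7157} + 4198} = \frac{18614 + 2 i \sqrt{3286}}{4198 + i \sqrt{7157}}$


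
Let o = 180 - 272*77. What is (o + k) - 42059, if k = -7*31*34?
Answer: -70201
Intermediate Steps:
o = -20764 (o = 180 - 20944 = -20764)
k = -7378 (k = -217*34 = -7378)
(o + k) - 42059 = (-20764 - 7378) - 42059 = -28142 - 42059 = -70201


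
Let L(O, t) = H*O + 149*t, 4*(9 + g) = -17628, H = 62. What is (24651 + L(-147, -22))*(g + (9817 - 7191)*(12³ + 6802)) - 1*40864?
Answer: 274544726412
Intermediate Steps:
g = -4416 (g = -9 + (¼)*(-17628) = -9 - 4407 = -4416)
L(O, t) = 62*O + 149*t
(24651 + L(-147, -22))*(g + (9817 - 7191)*(12³ + 6802)) - 1*40864 = (24651 + (62*(-147) + 149*(-22)))*(-4416 + (9817 - 7191)*(12³ + 6802)) - 1*40864 = (24651 + (-9114 - 3278))*(-4416 + 2626*(1728 + 6802)) - 40864 = (24651 - 12392)*(-4416 + 2626*8530) - 40864 = 12259*(-4416 + 22399780) - 40864 = 12259*22395364 - 40864 = 274544767276 - 40864 = 274544726412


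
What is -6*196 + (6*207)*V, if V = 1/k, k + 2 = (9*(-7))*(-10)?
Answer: -368643/314 ≈ -1174.0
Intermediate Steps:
k = 628 (k = -2 + (9*(-7))*(-10) = -2 - 63*(-10) = -2 + 630 = 628)
V = 1/628 ≈ 0.0015924
-6*196 + (6*207)*V = -6*196 + (6*207)*(1/628) = -1176 + 1242*(1/628) = -1176 + 621/314 = -368643/314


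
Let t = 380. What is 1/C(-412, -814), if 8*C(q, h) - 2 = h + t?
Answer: -1/54 ≈ -0.018519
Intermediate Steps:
C(q, h) = 191/4 + h/8 (C(q, h) = ¼ + (h + 380)/8 = ¼ + (380 + h)/8 = ¼ + (95/2 + h/8) = 191/4 + h/8)
1/C(-412, -814) = 1/(191/4 + (⅛)*(-814)) = 1/(191/4 - 407/4) = 1/(-54) = -1/54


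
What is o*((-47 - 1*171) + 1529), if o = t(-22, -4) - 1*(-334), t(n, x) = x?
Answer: 432630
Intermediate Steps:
o = 330 (o = -4 - 1*(-334) = -4 + 334 = 330)
o*((-47 - 1*171) + 1529) = 330*((-47 - 1*171) + 1529) = 330*((-47 - 171) + 1529) = 330*(-218 + 1529) = 330*1311 = 432630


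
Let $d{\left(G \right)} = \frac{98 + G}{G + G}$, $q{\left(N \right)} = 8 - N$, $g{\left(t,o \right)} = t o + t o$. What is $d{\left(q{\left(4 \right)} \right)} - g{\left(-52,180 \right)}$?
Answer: $\frac{74931}{4} \approx 18733.0$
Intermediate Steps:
$g{\left(t,o \right)} = 2 o t$ ($g{\left(t,o \right)} = o t + o t = 2 o t$)
$d{\left(G \right)} = \frac{98 + G}{2 G}$
$d{\left(q{\left(4 \right)} \right)} - g{\left(-52,180 \right)} = \frac{98 + \left(8 - 4\right)}{2 \left(8 - 4\right)} - 2 \cdot 180 \left(-52\right) = \frac{98 + \left(8 - 4\right)}{2 \left(8 - 4\right)} - -18720 = \frac{98 + 4}{2 \cdot 4} + 18720 = \frac{1}{2} \cdot \frac{1}{4} \cdot 102 + 18720 = \frac{51}{4} + 18720 = \frac{74931}{4}$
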